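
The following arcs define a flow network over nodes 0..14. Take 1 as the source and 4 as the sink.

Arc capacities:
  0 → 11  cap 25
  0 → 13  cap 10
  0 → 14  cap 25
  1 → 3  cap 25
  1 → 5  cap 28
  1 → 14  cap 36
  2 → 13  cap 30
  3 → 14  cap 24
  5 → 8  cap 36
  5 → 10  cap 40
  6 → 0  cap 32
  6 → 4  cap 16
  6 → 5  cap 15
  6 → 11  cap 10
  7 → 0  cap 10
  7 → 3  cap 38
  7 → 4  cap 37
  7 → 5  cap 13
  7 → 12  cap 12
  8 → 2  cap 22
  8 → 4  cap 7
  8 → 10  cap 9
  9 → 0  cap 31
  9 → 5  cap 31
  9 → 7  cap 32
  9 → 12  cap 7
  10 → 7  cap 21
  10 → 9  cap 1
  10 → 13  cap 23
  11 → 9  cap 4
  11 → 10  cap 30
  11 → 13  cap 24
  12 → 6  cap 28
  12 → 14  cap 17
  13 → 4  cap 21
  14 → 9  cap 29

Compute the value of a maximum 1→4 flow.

augment #1: 1→5→8→4 bottleneck 7, total now 7
augment #2: 1→5→10→7→4 bottleneck 21, total now 28
augment #3: 1→14→9→7→4 bottleneck 16, total now 44
augment #4: 1→14→9→0→13→4 bottleneck 10, total now 54
augment #5: 1→14→9→12→6→4 bottleneck 3, total now 57

Maximum flow value: 57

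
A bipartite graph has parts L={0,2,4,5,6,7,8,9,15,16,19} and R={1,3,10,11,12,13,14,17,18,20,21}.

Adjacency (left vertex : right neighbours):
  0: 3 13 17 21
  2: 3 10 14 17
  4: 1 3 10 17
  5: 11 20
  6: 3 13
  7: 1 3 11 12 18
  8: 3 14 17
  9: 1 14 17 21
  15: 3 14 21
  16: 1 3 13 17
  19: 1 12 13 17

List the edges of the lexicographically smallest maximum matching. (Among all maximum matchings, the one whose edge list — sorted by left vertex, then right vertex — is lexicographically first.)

Lex-smallest maximum matching: {(0,3), (2,10), (4,1), (5,11), (6,13), (7,18), (8,14), (9,17), (15,21), (19,12)}

|M| = 10 (so the lex-smallest maximum matching has 10 edges)
process left vertices in ascending order; for each, take the smallest-labelled available neighbour that still permits 10 edges overall, or leave it unmatched if none does
lex-smallest matching: {0-3, 2-10, 4-1, 5-11, 6-13, 7-18, 8-14, 9-17, 15-21, 19-12}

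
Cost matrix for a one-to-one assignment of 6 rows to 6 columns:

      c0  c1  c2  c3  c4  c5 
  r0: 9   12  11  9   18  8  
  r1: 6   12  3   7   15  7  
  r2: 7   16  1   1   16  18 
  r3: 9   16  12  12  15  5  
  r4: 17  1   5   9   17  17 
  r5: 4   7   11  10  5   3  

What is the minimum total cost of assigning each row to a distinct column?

optimal assignment: row0→col0 (cost 9), row1→col2 (cost 3), row2→col3 (cost 1), row3→col5 (cost 5), row4→col1 (cost 1), row5→col4 (cost 5)
total = 9 + 3 + 1 + 5 + 1 + 5 = 24

Minimum assignment cost: 24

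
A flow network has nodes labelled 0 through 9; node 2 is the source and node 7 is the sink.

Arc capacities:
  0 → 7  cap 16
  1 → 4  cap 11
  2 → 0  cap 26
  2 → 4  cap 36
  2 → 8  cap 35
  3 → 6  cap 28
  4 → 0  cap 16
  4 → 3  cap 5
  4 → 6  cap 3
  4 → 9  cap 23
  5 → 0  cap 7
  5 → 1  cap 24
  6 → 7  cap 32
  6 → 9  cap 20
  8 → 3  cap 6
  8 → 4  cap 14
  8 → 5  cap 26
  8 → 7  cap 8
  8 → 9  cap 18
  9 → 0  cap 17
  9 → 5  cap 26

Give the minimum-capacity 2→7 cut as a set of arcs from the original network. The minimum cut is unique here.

augment #1: 2→0→7 push 16
augment #2: 2→8→7 push 8
augment #3: 2→4→6→7 push 3
augment #4: 2→4→3→6→7 push 5
augment #5: 2→8→3→6→7 push 6
max flow = 38; residual-reachable set from 2 gives S-side
cut edges (S→T): {(0,7), (4,3), (4,6), (8,3), (8,7)} total cap 38

Min-cut arcs: {(0,7), (4,3), (4,6), (8,3), (8,7)} (total capacity 38)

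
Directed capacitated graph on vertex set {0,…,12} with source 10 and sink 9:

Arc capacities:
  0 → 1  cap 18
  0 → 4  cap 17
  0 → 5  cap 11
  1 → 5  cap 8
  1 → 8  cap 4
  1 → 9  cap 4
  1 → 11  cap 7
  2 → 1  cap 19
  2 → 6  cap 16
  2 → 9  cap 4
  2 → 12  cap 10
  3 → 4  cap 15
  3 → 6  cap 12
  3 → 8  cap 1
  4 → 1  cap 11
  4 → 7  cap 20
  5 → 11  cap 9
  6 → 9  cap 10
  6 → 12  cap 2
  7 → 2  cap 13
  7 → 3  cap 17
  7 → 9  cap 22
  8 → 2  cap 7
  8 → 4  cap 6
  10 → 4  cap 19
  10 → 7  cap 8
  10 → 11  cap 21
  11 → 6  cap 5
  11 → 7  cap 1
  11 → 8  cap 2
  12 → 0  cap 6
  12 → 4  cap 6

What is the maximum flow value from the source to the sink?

augment #1: 10→7→9 bottleneck 8, total now 8
augment #2: 10→4→1→9 bottleneck 4, total now 12
augment #3: 10→4→7→9 bottleneck 14, total now 26
augment #4: 10→11→6→9 bottleneck 5, total now 31
augment #5: 10→4→7→2→9 bottleneck 1, total now 32
augment #6: 10→11→7→2→9 bottleneck 1, total now 33
augment #7: 10→11→8→2→9 bottleneck 2, total now 35

Maximum flow value: 35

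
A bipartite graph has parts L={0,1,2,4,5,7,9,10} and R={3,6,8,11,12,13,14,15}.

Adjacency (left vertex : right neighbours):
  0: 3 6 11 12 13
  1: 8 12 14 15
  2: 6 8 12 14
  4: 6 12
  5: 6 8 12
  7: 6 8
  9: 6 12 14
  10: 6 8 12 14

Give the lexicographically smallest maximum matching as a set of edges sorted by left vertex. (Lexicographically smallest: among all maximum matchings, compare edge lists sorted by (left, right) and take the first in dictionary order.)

Lex-smallest maximum matching: {(0,3), (1,15), (2,6), (4,12), (5,8), (9,14)}

|M| = 6 (so the lex-smallest maximum matching has 6 edges)
process left vertices in ascending order; for each, take the smallest-labelled available neighbour that still permits 6 edges overall, or leave it unmatched if none does
lex-smallest matching: {0-3, 1-15, 2-6, 4-12, 5-8, 9-14}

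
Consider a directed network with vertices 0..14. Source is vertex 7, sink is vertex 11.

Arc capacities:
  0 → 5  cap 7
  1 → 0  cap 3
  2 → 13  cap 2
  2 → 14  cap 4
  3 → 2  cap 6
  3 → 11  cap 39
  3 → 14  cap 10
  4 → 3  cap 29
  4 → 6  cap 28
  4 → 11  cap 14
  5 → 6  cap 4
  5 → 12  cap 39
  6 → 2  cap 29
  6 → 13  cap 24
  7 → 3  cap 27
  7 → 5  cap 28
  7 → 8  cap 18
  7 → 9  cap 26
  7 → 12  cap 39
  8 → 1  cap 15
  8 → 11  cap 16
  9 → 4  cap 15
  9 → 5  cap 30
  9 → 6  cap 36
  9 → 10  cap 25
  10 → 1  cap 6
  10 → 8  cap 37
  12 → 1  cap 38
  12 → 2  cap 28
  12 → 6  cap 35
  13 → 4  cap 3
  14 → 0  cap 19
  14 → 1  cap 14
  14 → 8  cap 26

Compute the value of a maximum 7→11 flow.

augment #1: 7→3→11 bottleneck 27, total now 27
augment #2: 7→8→11 bottleneck 16, total now 43
augment #3: 7→9→4→11 bottleneck 14, total now 57
augment #4: 7→9→4→3→11 bottleneck 1, total now 58
augment #5: 7→5→6→13→4→3→11 bottleneck 3, total now 61

Maximum flow value: 61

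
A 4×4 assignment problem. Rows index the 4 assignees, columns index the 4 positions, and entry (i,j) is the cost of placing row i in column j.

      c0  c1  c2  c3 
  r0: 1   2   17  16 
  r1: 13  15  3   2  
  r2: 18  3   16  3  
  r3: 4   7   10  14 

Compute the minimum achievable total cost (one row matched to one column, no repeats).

Minimum assignment cost: 12

optimal assignment: row0→col1 (cost 2), row1→col2 (cost 3), row2→col3 (cost 3), row3→col0 (cost 4)
total = 2 + 3 + 3 + 4 = 12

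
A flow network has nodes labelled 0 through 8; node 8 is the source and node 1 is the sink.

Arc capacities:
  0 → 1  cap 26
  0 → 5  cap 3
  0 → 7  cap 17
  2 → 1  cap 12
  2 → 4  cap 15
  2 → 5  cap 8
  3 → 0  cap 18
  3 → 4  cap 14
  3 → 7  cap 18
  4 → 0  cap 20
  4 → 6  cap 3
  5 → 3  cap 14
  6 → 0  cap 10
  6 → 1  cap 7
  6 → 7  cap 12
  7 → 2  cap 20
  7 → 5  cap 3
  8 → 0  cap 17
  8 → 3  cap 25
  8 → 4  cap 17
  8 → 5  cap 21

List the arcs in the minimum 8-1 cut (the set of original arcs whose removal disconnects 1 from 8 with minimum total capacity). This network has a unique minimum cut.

augment #1: 8→0→1 push 17
augment #2: 8→3→0→1 push 9
augment #3: 8→4→6→1 push 3
augment #4: 8→3→7→2→1 push 12
max flow = 41; residual-reachable set from 8 gives S-side
cut edges (S→T): {(0,1), (2,1), (4,6)} total cap 41

Min-cut arcs: {(0,1), (2,1), (4,6)} (total capacity 41)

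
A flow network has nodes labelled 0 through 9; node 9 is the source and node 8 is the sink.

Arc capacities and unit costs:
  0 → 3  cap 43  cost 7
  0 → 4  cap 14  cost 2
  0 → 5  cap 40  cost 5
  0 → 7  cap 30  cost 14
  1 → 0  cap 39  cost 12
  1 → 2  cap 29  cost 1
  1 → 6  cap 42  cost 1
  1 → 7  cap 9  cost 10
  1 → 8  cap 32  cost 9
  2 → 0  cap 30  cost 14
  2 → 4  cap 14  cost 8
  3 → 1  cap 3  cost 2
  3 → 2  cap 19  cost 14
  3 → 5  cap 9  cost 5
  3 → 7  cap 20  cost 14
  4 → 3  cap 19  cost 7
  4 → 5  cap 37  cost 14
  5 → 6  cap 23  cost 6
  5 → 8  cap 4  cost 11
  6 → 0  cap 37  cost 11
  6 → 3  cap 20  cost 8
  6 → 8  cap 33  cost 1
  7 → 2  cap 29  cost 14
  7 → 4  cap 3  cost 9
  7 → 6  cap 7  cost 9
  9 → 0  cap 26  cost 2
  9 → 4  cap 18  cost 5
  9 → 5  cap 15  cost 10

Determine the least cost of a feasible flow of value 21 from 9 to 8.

Minimum cost for 21 units: 291

shortest-cost path #1: 9→0→3→1→6→8 push 3 @ unit cost 13 (adds 39)
shortest-cost path #2: 9→0→5→6→8 push 18 @ unit cost 14 (adds 252)
total cost = 291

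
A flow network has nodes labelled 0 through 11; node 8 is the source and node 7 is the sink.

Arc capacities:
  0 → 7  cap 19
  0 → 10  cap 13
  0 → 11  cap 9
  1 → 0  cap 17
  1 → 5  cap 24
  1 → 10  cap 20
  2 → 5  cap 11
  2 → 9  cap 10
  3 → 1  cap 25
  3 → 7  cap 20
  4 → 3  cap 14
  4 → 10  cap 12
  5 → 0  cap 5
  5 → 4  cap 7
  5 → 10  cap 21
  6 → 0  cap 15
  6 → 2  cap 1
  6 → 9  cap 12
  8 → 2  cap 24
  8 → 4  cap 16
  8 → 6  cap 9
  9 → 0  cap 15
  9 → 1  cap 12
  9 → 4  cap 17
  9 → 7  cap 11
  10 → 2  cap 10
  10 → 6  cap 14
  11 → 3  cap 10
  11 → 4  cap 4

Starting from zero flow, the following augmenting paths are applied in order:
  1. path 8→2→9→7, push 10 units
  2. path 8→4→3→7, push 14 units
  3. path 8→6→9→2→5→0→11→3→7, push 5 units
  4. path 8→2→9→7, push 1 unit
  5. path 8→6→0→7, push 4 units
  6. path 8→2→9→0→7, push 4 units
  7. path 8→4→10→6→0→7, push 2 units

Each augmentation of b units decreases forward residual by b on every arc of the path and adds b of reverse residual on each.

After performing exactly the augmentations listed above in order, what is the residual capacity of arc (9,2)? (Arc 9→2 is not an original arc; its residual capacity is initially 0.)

after path 1 (8→2→9→7, push 10): res(9,2)=10
after path 2 (8→4→3→7, push 14): res(9,2)=10
after path 3 (8→6→9→2→5→0→11→3→7, push 5): res(9,2)=5
after path 4 (8→2→9→7, push 1): res(9,2)=6
after path 5 (8→6→0→7, push 4): res(9,2)=6
after path 6 (8→2→9→0→7, push 4): res(9,2)=10
after path 7 (8→4→10→6→0→7, push 2): res(9,2)=10

Residual capacity of (9,2): 10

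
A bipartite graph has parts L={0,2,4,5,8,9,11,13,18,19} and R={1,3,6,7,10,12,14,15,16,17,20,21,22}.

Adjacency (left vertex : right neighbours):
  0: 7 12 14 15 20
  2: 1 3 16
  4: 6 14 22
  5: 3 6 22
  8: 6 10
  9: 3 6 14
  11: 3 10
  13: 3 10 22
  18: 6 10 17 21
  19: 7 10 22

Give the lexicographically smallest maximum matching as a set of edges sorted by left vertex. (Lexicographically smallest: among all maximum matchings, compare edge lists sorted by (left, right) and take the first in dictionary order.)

Lex-smallest maximum matching: {(0,12), (2,1), (4,6), (5,3), (8,10), (9,14), (13,22), (18,17), (19,7)}

|M| = 9 (so the lex-smallest maximum matching has 9 edges)
process left vertices in ascending order; for each, take the smallest-labelled available neighbour that still permits 9 edges overall, or leave it unmatched if none does
lex-smallest matching: {0-12, 2-1, 4-6, 5-3, 8-10, 9-14, 13-22, 18-17, 19-7}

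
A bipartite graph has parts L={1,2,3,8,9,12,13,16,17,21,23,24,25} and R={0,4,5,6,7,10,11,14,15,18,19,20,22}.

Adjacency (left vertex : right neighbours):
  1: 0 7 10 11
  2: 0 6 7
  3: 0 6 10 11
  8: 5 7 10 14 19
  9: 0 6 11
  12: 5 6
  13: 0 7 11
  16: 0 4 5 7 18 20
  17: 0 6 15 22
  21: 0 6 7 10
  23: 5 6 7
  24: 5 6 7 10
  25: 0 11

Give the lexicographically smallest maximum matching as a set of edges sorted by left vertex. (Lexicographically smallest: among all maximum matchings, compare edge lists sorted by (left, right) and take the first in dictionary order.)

Lex-smallest maximum matching: {(1,0), (2,6), (3,10), (8,14), (9,11), (12,5), (13,7), (16,4), (17,15)}

|M| = 9 (so the lex-smallest maximum matching has 9 edges)
process left vertices in ascending order; for each, take the smallest-labelled available neighbour that still permits 9 edges overall, or leave it unmatched if none does
lex-smallest matching: {1-0, 2-6, 3-10, 8-14, 9-11, 12-5, 13-7, 16-4, 17-15}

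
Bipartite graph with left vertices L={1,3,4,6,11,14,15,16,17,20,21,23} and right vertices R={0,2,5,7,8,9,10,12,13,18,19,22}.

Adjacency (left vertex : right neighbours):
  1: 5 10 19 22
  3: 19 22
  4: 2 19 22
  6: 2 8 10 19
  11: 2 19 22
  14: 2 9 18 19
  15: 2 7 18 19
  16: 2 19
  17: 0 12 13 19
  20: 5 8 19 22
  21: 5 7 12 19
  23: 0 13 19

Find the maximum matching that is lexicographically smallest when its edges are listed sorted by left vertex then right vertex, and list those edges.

|M| = 11 (so the lex-smallest maximum matching has 11 edges)
process left vertices in ascending order; for each, take the smallest-labelled available neighbour that still permits 11 edges overall, or leave it unmatched if none does
lex-smallest matching: {1-5, 3-19, 4-2, 6-10, 11-22, 14-9, 15-7, 17-0, 20-8, 21-12, 23-13}

Lex-smallest maximum matching: {(1,5), (3,19), (4,2), (6,10), (11,22), (14,9), (15,7), (17,0), (20,8), (21,12), (23,13)}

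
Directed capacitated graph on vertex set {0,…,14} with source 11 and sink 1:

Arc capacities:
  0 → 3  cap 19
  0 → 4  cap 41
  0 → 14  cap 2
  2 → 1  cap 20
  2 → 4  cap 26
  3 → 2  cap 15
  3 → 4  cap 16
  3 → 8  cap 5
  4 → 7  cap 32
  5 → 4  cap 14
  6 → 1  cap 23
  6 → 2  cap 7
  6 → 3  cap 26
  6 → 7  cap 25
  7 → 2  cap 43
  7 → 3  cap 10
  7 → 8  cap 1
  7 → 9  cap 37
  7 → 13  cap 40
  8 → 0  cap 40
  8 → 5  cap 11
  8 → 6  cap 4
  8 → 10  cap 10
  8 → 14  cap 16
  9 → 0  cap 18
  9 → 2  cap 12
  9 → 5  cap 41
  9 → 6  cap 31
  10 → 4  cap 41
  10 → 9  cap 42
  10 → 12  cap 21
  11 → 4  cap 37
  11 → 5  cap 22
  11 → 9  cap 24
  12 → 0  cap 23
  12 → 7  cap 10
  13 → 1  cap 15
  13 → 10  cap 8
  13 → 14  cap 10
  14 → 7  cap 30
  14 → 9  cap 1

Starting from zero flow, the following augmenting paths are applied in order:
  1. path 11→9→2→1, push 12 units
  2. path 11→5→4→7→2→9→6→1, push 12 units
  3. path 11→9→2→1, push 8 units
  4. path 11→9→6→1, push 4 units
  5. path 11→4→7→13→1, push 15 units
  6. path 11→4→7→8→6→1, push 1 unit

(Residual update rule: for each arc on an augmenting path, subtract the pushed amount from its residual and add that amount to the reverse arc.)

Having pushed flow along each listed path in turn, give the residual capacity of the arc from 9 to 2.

after path 1 (11→9→2→1, push 12): res(9,2)=0
after path 2 (11→5→4→7→2→9→6→1, push 12): res(9,2)=12
after path 3 (11→9→2→1, push 8): res(9,2)=4
after path 4 (11→9→6→1, push 4): res(9,2)=4
after path 5 (11→4→7→13→1, push 15): res(9,2)=4
after path 6 (11→4→7→8→6→1, push 1): res(9,2)=4

Residual capacity of (9,2): 4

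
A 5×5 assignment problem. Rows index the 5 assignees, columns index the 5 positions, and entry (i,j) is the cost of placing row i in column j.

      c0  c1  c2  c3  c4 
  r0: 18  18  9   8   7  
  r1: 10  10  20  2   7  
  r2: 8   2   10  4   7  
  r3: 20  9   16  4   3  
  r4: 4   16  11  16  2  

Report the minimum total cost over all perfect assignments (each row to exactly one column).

optimal assignment: row0→col2 (cost 9), row1→col3 (cost 2), row2→col1 (cost 2), row3→col4 (cost 3), row4→col0 (cost 4)
total = 9 + 2 + 2 + 3 + 4 = 20

Minimum assignment cost: 20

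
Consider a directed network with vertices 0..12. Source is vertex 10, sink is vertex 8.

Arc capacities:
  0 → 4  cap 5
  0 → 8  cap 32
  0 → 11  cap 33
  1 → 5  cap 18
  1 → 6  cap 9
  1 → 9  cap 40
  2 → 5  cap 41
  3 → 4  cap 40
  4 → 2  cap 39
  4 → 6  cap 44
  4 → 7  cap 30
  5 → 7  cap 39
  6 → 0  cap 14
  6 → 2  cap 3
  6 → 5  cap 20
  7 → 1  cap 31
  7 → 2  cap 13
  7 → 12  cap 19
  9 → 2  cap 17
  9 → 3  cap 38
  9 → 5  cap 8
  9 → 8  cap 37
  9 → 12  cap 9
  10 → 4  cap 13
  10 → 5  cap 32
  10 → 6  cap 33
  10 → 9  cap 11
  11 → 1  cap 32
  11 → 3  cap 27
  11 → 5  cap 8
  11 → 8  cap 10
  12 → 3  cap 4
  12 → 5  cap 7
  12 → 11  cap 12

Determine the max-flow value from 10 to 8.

Maximum flow value: 61

augment #1: 10→9→8 bottleneck 11, total now 11
augment #2: 10→6→0→8 bottleneck 14, total now 25
augment #3: 10→4→7→1→9→8 bottleneck 13, total now 38
augment #4: 10→5→7→1→9→8 bottleneck 13, total now 51
augment #5: 10→5→7→12→11→8 bottleneck 10, total now 61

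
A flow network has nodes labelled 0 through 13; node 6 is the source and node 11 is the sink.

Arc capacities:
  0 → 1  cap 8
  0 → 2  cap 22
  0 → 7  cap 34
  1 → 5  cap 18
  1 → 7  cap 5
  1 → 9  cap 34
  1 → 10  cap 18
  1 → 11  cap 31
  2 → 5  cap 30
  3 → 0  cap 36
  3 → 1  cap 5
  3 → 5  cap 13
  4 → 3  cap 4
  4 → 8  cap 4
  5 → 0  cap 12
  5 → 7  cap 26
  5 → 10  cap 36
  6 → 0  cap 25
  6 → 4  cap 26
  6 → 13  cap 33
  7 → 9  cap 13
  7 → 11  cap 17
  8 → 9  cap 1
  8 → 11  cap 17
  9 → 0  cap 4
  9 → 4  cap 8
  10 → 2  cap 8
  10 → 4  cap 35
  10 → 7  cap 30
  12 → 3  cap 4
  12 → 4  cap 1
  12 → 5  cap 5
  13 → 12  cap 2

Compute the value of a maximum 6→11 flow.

augment #1: 6→0→1→11 bottleneck 8, total now 8
augment #2: 6→0→7→11 bottleneck 17, total now 25
augment #3: 6→4→8→11 bottleneck 4, total now 29
augment #4: 6→4→3→1→11 bottleneck 4, total now 33
augment #5: 6→13→12→3→1→11 bottleneck 1, total now 34

Maximum flow value: 34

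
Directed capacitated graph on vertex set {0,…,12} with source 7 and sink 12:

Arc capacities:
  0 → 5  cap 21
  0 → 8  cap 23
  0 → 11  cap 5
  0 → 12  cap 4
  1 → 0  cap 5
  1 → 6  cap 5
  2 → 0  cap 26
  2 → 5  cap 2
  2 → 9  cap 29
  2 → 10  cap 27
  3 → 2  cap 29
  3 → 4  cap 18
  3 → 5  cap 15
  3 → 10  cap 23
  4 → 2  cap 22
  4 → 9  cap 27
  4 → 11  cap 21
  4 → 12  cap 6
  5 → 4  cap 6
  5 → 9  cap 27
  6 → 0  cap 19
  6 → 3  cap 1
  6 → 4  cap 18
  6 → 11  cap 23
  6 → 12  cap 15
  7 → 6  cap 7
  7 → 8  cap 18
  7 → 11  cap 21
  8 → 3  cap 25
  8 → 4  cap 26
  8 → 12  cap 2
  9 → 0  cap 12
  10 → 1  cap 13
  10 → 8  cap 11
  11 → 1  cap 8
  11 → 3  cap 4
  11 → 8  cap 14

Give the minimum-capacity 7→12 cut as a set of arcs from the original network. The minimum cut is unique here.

Min-cut arcs: {(0,12), (1,6), (4,12), (7,6), (8,12)} (total capacity 24)

augment #1: 7→6→12 push 7
augment #2: 7→8→12 push 2
augment #3: 7→8→4→12 push 6
augment #4: 7→11→1→0→12 push 4
augment #5: 7→11→1→6→12 push 4
augment #6: 7→8→3→10→1→6→12 push 1
max flow = 24; residual-reachable set from 7 gives S-side
cut edges (S→T): {(0,12), (1,6), (4,12), (7,6), (8,12)} total cap 24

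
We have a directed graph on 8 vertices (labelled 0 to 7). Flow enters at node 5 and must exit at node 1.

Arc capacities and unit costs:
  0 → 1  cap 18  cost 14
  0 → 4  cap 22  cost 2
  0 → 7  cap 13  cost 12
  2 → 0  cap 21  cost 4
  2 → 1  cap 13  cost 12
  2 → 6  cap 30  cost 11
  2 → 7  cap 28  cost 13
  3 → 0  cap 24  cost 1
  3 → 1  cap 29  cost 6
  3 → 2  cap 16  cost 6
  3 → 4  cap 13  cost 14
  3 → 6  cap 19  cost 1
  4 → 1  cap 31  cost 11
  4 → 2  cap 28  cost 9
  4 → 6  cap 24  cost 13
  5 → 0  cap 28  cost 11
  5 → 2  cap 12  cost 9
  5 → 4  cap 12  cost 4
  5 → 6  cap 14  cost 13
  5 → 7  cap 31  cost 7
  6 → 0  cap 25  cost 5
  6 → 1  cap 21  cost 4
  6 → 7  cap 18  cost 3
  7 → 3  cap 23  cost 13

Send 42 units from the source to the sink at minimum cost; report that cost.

shortest-cost path #1: 5→4→1 push 12 @ unit cost 15 (adds 180)
shortest-cost path #2: 5→6→1 push 14 @ unit cost 17 (adds 238)
shortest-cost path #3: 5→2→1 push 12 @ unit cost 21 (adds 252)
shortest-cost path #4: 5→0→4→1 push 4 @ unit cost 24 (adds 96)
total cost = 766

Minimum cost for 42 units: 766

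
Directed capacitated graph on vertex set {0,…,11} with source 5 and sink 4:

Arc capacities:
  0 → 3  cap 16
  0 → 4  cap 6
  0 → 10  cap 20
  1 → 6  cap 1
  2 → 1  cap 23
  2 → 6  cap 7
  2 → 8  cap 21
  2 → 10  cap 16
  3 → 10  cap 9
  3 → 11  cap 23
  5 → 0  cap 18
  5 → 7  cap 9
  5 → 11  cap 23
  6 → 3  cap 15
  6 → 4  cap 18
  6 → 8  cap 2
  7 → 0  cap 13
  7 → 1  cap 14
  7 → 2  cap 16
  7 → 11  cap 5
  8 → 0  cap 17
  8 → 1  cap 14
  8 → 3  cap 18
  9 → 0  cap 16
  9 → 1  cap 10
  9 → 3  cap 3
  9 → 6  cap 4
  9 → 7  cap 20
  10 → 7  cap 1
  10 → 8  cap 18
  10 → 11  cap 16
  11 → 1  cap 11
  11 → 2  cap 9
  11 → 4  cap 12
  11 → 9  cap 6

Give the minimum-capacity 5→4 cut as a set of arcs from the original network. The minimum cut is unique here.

Min-cut arcs: {(0,4), (1,6), (2,6), (9,6), (11,4)} (total capacity 30)

augment #1: 5→0→4 push 6
augment #2: 5→11→4 push 12
augment #3: 5→7→1→6→4 push 1
augment #4: 5→7→2→6→4 push 7
augment #5: 5→11→9→6→4 push 4
max flow = 30; residual-reachable set from 5 gives S-side
cut edges (S→T): {(0,4), (1,6), (2,6), (9,6), (11,4)} total cap 30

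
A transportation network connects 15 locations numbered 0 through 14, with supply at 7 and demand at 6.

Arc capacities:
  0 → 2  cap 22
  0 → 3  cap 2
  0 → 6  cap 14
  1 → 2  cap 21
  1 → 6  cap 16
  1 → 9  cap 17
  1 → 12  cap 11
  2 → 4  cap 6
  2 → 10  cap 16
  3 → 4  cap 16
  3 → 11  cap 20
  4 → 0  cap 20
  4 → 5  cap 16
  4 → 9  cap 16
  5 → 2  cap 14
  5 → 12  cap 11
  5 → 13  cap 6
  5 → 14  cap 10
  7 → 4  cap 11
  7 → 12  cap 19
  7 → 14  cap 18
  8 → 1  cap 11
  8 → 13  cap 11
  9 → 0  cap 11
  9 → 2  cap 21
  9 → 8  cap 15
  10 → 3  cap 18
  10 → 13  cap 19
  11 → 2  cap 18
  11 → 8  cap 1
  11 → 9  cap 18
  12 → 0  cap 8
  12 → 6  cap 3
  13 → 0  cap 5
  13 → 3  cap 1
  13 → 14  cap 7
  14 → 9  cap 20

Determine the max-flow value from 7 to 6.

augment #1: 7→12→6 bottleneck 3, total now 3
augment #2: 7→4→0→6 bottleneck 11, total now 14
augment #3: 7→12→0→6 bottleneck 3, total now 17
augment #4: 7→14→9→8→1→6 bottleneck 11, total now 28

Maximum flow value: 28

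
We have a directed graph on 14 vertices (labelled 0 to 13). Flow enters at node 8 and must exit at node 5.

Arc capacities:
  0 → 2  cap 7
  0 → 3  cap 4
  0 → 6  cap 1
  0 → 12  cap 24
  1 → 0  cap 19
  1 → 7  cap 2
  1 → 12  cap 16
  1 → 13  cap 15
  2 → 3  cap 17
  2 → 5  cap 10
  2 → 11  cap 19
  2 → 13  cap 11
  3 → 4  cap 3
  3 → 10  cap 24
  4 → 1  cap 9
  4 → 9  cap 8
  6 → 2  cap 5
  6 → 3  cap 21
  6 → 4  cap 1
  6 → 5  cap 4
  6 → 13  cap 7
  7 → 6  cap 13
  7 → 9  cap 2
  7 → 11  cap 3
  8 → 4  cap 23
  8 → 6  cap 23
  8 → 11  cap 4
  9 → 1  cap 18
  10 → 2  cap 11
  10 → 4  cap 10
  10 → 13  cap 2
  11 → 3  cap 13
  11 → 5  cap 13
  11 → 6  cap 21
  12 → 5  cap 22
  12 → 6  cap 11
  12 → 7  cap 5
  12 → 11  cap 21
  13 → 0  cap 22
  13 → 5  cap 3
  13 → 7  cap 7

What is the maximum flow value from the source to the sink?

Maximum flow value: 44

augment #1: 8→6→5 bottleneck 4, total now 4
augment #2: 8→11→5 bottleneck 4, total now 8
augment #3: 8→6→2→5 bottleneck 5, total now 13
augment #4: 8→6→13→5 bottleneck 3, total now 16
augment #5: 8→4→1→12→5 bottleneck 9, total now 25
augment #6: 8→4→9→1→12→5 bottleneck 7, total now 32
augment #7: 8→6→3→10→2→5 bottleneck 5, total now 37
augment #8: 8→6→13→0→12→5 bottleneck 4, total now 41
augment #9: 8→4→9→1→0→12→5 bottleneck 1, total now 42
augment #10: 8→6→3→10→2→11→5 bottleneck 2, total now 44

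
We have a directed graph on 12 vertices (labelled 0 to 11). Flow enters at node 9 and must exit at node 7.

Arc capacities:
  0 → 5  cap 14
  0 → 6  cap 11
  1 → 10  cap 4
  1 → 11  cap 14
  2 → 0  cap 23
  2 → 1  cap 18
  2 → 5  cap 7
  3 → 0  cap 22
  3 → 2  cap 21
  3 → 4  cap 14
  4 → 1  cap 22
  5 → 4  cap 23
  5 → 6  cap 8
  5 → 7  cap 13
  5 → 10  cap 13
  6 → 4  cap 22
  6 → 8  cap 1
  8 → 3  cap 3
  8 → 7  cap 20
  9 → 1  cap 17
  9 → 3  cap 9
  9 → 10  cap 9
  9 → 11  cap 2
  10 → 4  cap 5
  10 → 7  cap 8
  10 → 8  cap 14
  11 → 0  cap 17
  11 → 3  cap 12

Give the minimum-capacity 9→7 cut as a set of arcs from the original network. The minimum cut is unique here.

augment #1: 9→10→7 push 8
augment #2: 9→10→8→7 push 1
augment #3: 9→1→10→8→7 push 4
augment #4: 9→3→0→5→7 push 9
augment #5: 9→11→0→5→7 push 2
augment #6: 9→1→11→0→5→7 push 2
augment #7: 9→1→11→0→6→8→7 push 1
augment #8: 9→1→11→0→5→10→8→7 push 1
augment #9: 9→1→11→3→2→5→10→8→7 push 7
max flow = 35; residual-reachable set from 9 gives S-side
cut edges (S→T): {(0,5), (1,10), (2,5), (6,8), (9,10)} total cap 35

Min-cut arcs: {(0,5), (1,10), (2,5), (6,8), (9,10)} (total capacity 35)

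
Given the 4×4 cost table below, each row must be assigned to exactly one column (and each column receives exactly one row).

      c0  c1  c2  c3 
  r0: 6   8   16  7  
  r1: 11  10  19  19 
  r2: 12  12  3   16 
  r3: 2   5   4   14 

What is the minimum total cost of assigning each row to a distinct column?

optimal assignment: row0→col3 (cost 7), row1→col1 (cost 10), row2→col2 (cost 3), row3→col0 (cost 2)
total = 7 + 10 + 3 + 2 = 22

Minimum assignment cost: 22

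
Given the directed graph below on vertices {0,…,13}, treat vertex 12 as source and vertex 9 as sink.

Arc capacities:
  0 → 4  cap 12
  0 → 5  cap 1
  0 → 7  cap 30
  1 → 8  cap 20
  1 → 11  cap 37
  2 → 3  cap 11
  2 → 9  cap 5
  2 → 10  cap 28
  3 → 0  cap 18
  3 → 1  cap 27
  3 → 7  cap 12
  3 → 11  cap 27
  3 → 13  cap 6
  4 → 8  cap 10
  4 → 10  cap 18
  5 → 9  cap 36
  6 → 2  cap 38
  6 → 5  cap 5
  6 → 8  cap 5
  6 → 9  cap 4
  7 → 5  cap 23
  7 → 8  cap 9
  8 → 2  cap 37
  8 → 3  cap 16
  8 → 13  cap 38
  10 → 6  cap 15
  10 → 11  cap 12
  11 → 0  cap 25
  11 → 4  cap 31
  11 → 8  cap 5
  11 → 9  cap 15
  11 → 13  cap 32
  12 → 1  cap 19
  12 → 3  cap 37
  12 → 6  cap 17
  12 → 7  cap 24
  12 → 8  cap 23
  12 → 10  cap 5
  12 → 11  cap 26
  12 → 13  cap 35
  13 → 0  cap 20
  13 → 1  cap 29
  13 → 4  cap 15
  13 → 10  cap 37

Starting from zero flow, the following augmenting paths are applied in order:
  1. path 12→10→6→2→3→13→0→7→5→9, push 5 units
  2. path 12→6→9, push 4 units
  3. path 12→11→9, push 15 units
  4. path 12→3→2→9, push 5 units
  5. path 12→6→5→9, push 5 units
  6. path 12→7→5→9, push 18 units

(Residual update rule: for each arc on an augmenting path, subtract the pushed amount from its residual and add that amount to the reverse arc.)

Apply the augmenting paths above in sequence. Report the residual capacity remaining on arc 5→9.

Residual capacity of (5,9): 8

after path 1 (12→10→6→2→3→13→0→7→5→9, push 5): res(5,9)=31
after path 2 (12→6→9, push 4): res(5,9)=31
after path 3 (12→11→9, push 15): res(5,9)=31
after path 4 (12→3→2→9, push 5): res(5,9)=31
after path 5 (12→6→5→9, push 5): res(5,9)=26
after path 6 (12→7→5→9, push 18): res(5,9)=8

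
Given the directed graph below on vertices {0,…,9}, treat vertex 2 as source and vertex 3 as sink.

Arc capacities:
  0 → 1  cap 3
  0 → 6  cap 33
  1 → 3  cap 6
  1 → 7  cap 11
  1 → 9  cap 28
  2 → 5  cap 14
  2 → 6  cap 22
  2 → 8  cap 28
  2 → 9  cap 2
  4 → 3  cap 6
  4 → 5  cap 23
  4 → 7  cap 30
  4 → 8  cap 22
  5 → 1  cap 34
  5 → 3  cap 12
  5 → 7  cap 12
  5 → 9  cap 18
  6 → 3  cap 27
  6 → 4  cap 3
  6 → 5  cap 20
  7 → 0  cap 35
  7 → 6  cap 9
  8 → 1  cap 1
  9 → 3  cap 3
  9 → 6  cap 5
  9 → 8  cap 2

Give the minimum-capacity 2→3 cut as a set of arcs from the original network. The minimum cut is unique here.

Min-cut arcs: {(2,5), (2,6), (2,9), (8,1)} (total capacity 39)

augment #1: 2→5→3 push 12
augment #2: 2→6→3 push 22
augment #3: 2→9→3 push 2
augment #4: 2→5→1→3 push 2
augment #5: 2→8→1→3 push 1
max flow = 39; residual-reachable set from 2 gives S-side
cut edges (S→T): {(2,5), (2,6), (2,9), (8,1)} total cap 39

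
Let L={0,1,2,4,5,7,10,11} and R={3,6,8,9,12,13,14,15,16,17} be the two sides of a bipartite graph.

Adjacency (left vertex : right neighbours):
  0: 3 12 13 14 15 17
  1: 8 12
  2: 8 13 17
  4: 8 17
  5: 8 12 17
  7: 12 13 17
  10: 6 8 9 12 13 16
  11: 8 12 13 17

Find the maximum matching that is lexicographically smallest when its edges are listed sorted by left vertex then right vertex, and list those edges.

|M| = 6 (so the lex-smallest maximum matching has 6 edges)
process left vertices in ascending order; for each, take the smallest-labelled available neighbour that still permits 6 edges overall, or leave it unmatched if none does
lex-smallest matching: {0-3, 1-8, 2-13, 4-17, 5-12, 10-6}

Lex-smallest maximum matching: {(0,3), (1,8), (2,13), (4,17), (5,12), (10,6)}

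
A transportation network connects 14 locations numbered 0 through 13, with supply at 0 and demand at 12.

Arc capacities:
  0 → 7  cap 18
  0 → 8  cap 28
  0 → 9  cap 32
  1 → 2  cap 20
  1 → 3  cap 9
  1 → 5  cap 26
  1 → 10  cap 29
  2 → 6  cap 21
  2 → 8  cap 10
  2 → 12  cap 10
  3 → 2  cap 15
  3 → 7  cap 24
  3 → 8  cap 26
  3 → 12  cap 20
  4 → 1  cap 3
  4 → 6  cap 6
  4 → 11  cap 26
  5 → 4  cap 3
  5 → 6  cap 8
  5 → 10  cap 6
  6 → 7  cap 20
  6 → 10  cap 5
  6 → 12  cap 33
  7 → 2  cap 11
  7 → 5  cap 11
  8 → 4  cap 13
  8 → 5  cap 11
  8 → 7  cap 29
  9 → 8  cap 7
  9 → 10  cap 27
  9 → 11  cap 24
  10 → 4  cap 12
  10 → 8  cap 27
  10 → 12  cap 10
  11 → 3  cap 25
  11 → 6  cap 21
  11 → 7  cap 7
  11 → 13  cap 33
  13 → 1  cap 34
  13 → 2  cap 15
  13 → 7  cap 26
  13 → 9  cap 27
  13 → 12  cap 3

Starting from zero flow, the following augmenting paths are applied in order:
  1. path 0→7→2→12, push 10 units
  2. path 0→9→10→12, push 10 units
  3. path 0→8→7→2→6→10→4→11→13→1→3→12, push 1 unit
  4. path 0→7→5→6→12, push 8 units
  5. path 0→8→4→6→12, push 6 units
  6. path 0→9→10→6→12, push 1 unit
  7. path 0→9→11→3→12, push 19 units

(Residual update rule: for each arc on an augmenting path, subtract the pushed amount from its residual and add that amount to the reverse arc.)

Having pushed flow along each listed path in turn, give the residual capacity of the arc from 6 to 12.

Residual capacity of (6,12): 18

after path 1 (0→7→2→12, push 10): res(6,12)=33
after path 2 (0→9→10→12, push 10): res(6,12)=33
after path 3 (0→8→7→2→6→10→4→11→13→1→3→12, push 1): res(6,12)=33
after path 4 (0→7→5→6→12, push 8): res(6,12)=25
after path 5 (0→8→4→6→12, push 6): res(6,12)=19
after path 6 (0→9→10→6→12, push 1): res(6,12)=18
after path 7 (0→9→11→3→12, push 19): res(6,12)=18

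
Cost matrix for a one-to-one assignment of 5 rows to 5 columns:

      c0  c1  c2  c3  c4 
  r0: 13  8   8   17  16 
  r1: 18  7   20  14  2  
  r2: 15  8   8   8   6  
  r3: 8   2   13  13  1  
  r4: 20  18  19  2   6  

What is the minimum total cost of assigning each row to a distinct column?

optimal assignment: row0→col0 (cost 13), row1→col4 (cost 2), row2→col2 (cost 8), row3→col1 (cost 2), row4→col3 (cost 2)
total = 13 + 2 + 8 + 2 + 2 = 27

Minimum assignment cost: 27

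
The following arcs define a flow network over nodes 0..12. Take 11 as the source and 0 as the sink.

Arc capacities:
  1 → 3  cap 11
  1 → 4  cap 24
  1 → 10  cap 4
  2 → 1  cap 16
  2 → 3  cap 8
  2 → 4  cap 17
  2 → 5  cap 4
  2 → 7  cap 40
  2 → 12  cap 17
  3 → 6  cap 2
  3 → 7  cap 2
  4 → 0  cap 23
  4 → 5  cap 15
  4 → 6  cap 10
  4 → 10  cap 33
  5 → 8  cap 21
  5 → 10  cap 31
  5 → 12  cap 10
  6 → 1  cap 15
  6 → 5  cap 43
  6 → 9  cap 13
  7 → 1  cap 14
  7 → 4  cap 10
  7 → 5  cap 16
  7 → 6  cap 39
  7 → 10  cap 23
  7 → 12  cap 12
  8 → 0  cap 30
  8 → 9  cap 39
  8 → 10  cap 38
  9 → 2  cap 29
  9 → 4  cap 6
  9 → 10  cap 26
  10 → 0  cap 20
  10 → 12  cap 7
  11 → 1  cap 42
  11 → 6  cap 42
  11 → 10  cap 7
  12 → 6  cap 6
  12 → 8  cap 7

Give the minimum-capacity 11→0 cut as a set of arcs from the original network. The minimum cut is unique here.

augment #1: 11→10→0 push 7
augment #2: 11→1→4→0 push 23
augment #3: 11→1→10→0 push 4
augment #4: 11→1→4→10→0 push 1
augment #5: 11→6→5→8→0 push 21
augment #6: 11→6→5→10→0 push 8
augment #7: 11→6→5→12→8→0 push 7
max flow = 71; residual-reachable set from 11 gives S-side
cut edges (S→T): {(4,0), (5,8), (10,0), (12,8)} total cap 71

Min-cut arcs: {(4,0), (5,8), (10,0), (12,8)} (total capacity 71)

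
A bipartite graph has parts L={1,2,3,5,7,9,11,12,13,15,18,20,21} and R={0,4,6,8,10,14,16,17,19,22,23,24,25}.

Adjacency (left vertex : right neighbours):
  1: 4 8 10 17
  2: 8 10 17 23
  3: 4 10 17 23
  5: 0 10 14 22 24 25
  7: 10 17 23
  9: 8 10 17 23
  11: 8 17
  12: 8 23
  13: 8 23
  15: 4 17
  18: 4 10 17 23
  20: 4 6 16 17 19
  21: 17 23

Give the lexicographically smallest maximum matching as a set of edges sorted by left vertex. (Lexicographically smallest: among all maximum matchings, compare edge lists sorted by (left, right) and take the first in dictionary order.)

Lex-smallest maximum matching: {(1,4), (2,8), (3,10), (5,0), (7,17), (9,23), (20,6)}

|M| = 7 (so the lex-smallest maximum matching has 7 edges)
process left vertices in ascending order; for each, take the smallest-labelled available neighbour that still permits 7 edges overall, or leave it unmatched if none does
lex-smallest matching: {1-4, 2-8, 3-10, 5-0, 7-17, 9-23, 20-6}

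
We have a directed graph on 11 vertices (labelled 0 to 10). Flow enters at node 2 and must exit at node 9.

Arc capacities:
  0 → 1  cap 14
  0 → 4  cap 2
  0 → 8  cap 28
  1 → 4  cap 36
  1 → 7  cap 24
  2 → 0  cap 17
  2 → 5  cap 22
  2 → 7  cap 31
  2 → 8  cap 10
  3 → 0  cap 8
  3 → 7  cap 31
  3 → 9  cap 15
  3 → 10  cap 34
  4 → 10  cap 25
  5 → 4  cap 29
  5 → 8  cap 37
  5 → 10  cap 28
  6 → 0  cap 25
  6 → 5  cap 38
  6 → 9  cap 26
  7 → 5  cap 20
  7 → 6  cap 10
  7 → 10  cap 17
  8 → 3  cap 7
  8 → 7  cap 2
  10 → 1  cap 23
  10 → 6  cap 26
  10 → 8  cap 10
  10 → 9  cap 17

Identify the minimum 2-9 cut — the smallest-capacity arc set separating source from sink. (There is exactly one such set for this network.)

augment #1: 2→5→10→9 push 17
augment #2: 2→7→6→9 push 10
augment #3: 2→8→3→9 push 7
augment #4: 2→5→10→6→9 push 5
augment #5: 2→7→10→6→9 push 11
max flow = 50; residual-reachable set from 2 gives S-side
cut edges (S→T): {(6,9), (8,3), (10,9)} total cap 50

Min-cut arcs: {(6,9), (8,3), (10,9)} (total capacity 50)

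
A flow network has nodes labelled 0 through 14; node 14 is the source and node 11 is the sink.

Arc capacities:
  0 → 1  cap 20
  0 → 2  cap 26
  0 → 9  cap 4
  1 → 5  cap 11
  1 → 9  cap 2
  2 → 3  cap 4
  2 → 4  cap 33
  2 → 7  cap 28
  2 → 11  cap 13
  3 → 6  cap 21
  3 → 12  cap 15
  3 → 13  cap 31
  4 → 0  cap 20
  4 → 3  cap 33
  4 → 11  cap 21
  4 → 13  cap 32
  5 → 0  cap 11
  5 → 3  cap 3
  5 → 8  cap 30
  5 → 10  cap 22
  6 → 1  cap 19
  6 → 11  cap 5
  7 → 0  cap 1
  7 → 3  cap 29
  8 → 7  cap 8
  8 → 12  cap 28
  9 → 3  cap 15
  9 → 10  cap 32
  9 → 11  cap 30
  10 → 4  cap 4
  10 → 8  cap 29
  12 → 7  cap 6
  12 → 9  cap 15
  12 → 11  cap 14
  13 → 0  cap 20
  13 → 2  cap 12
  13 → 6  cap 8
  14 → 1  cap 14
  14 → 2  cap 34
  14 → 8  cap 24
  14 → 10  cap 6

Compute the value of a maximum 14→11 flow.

augment #1: 14→2→11 bottleneck 13, total now 13
augment #2: 14→1→9→11 bottleneck 2, total now 15
augment #3: 14→2→4→11 bottleneck 21, total now 36
augment #4: 14→8→12→11 bottleneck 14, total now 50
augment #5: 14→8→12→9→11 bottleneck 10, total now 60
augment #6: 14→1→5→0→9→11 bottleneck 4, total now 64
augment #7: 14→1→5→3→6→11 bottleneck 3, total now 67
augment #8: 14→10→4→3→6→11 bottleneck 2, total now 69
augment #9: 14→10→8→12→9→11 bottleneck 4, total now 73
augment #10: 14→1→5→0→2→3→12→9→11 bottleneck 1, total now 74

Maximum flow value: 74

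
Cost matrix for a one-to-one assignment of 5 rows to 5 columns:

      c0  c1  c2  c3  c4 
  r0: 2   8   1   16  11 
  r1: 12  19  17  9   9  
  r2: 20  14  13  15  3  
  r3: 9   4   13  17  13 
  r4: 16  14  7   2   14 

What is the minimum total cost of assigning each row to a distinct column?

Minimum assignment cost: 22

optimal assignment: row0→col2 (cost 1), row1→col0 (cost 12), row2→col4 (cost 3), row3→col1 (cost 4), row4→col3 (cost 2)
total = 1 + 12 + 3 + 4 + 2 = 22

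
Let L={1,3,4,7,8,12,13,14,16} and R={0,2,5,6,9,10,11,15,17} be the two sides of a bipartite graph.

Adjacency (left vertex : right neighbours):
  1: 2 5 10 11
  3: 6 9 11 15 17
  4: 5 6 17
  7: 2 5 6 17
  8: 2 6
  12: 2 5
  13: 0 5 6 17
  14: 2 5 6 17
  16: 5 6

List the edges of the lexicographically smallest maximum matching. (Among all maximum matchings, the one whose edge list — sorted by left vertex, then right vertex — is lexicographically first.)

Lex-smallest maximum matching: {(1,10), (3,9), (4,5), (7,2), (8,6), (13,0), (14,17)}

|M| = 7 (so the lex-smallest maximum matching has 7 edges)
process left vertices in ascending order; for each, take the smallest-labelled available neighbour that still permits 7 edges overall, or leave it unmatched if none does
lex-smallest matching: {1-10, 3-9, 4-5, 7-2, 8-6, 13-0, 14-17}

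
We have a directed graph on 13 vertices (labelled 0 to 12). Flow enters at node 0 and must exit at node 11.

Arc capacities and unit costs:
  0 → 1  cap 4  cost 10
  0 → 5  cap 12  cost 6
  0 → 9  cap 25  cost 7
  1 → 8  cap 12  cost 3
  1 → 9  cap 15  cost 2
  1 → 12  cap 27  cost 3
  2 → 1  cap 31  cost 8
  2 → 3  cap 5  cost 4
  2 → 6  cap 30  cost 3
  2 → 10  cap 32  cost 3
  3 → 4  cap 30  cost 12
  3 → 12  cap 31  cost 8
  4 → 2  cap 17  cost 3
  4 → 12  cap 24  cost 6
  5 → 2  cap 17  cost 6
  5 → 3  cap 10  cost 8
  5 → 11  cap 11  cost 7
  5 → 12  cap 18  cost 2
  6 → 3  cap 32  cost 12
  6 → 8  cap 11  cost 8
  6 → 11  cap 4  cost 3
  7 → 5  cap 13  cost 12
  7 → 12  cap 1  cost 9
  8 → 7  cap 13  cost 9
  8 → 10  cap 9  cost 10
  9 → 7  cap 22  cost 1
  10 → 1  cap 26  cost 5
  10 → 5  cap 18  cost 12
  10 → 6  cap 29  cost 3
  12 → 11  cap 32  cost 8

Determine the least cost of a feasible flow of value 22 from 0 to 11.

shortest-cost path #1: 0→5→11 push 11 @ unit cost 13 (adds 143)
shortest-cost path #2: 0→5→12→11 push 1 @ unit cost 16 (adds 16)
shortest-cost path #3: 0→1→12→11 push 4 @ unit cost 21 (adds 84)
shortest-cost path #4: 0→9→7→12→11 push 1 @ unit cost 25 (adds 25)
shortest-cost path #5: 0→9→7→5→12→11 push 5 @ unit cost 30 (adds 150)
total cost = 418

Minimum cost for 22 units: 418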